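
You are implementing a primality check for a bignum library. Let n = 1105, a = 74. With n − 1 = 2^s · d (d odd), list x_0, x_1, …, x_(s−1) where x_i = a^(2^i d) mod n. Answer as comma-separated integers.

534, 66, 1041, 781

n − 1 = 1104 = 2^4 · 69, so s = 4 and d = 69.
x_0 = 74^69 mod 1105 = 534.
x_1 = 534^2 mod 1105 = 66.
x_2 = 66^2 mod 1105 = 1041.
x_3 = 1041^2 mod 1105 = 781.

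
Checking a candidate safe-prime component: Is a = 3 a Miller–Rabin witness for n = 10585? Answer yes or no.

n − 1 = 10584 = 2^3 · 1323, so s = 3 and d = 1323.
x_0 = 3^1323 mod 10585 = 8422.
x_0 is neither 1 nor 10584, so continue squaring.
x_1 = 8422^2 mod 10585 = 10584.
x_1 ≡ −1, so 3 is not a witness.

no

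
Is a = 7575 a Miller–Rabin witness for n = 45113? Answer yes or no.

n − 1 = 45112 = 2^3 · 5639, so s = 3 and d = 5639.
x_0 = 7575^5639 mod 45113 = 36551.
x_0 is neither 1 nor 45112, so continue squaring.
x_1 = 36551^2 mod 45113 = 44332.
x_2 = 44332^2 mod 45113 = 23492.
Reached i = s−1 = 2 without hitting −1: 7575 is a Miller–Rabin witness and 45113 is composite.

yes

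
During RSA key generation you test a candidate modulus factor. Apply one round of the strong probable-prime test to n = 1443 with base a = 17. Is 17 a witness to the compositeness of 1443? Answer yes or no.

yes

n − 1 = 1442 = 2^1 · 721, so s = 1 and d = 721.
x_0 = 17^721 mod 1443 = 17.
x_0 ∉ {1, 1442} and s = 1, so 17 is a Miller–Rabin witness and 1443 is composite.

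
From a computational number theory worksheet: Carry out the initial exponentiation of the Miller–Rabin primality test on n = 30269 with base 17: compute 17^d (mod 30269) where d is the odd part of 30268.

n − 1 = 30268 = 2^2 · 7567, so s = 2 and d = 7567.
17^7567 mod 30269 = 1.

1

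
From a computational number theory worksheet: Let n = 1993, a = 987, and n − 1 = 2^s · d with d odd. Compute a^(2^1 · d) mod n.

1

n − 1 = 1992 = 2^3 · 249, so s = 3 and d = 249.
Repeated squaring mod 1993: 987^1 ≡ 987, 987^2 ≡ 1585, 987^4 ≡ 1045, 987^8 ≡ 1854, 987^16 ≡ 1384, 987^32 ≡ 183, 987^64 ≡ 1601, 987^128 ≡ 203.
249 = 128 + 64 + 32 + 16 + 8 + 1, so 987^249 ≡ 203·1601·183·1384·1854·987 ≡ 1992 (mod 1993).
x_0 = 1992.
x_1 = 1992^2 mod 1993 = 1.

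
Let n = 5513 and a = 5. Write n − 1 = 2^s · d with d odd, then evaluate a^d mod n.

n − 1 = 5512 = 2^3 · 689, so s = 3 and d = 689.
5^689 mod 5513 = 2200.

2200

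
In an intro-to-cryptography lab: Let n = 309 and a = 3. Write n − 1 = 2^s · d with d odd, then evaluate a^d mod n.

n − 1 = 308 = 2^2 · 77, so s = 2 and d = 77.
Repeated squaring mod 309: 3^1 ≡ 3, 3^2 ≡ 9, 3^4 ≡ 81, 3^8 ≡ 72, 3^16 ≡ 240, 3^32 ≡ 126, 3^64 ≡ 117.
77 = 64 + 8 + 4 + 1, so 3^77 ≡ 117·72·81·3 ≡ 216 (mod 309).

216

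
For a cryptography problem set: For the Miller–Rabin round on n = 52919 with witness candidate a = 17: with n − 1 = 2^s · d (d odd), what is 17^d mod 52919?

1

n − 1 = 52918 = 2^1 · 26459, so s = 1 and d = 26459.
17^26459 mod 52919 = 1.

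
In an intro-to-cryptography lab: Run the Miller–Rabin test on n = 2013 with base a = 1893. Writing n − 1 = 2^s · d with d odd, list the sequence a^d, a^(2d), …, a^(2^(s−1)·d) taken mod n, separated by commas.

1596, 771

n − 1 = 2012 = 2^2 · 503, so s = 2 and d = 503.
x_0 = 1893^503 mod 2013 = 1596.
x_1 = 1596^2 mod 2013 = 771.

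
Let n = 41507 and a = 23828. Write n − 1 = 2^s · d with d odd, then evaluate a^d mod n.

41506

n − 1 = 41506 = 2^1 · 20753, so s = 1 and d = 20753.
23828^20753 mod 41507 = 41506.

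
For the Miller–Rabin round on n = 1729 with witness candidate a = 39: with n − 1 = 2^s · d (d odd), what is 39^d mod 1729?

533

n − 1 = 1728 = 2^6 · 27, so s = 6 and d = 27.
39^27 mod 1729 = 533.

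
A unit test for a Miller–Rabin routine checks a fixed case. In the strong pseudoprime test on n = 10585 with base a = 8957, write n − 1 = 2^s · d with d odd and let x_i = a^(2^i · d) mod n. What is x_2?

291

n − 1 = 10584 = 2^3 · 1323, so s = 3 and d = 1323.
x_0 = 8957^1323 mod 10585 = 813.
x_1 = 813^2 mod 10585 = 4699.
x_2 = 4699^2 mod 10585 = 291.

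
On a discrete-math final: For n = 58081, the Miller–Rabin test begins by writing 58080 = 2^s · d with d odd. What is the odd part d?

Halving: 58080 → 29040 → 14520 → 7260 → 3630 → 1815; 1815 is odd.
So 58080 = 2^5 · 1815.

1815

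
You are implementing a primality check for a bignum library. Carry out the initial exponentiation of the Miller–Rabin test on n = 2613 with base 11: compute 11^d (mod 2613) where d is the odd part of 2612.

n − 1 = 2612 = 2^2 · 653, so s = 2 and d = 653.
By repeated squaring, 11^653 ≡ 995 (mod 2613).

995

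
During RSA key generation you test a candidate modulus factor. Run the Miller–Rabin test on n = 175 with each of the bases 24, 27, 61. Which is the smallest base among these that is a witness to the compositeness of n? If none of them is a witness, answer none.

27

n − 1 = 174 = 2^1 · 87, so s = 1 and d = 87.
Base 24: x_0 = 24^87 mod 175 = 174. x_0 = 174 ≡ −1, so 24 is not a witness.
Base 27: x_0 = 27^87 mod 175 = 153. x_0 ∉ {1, 174} and s = 1, so 27 is a Miller–Rabin witness and 175 is composite.
Base 61: x_0 = 61^87 mod 175 = 146. x_0 ∉ {1, 174} and s = 1, so 61 is a Miller–Rabin witness and 175 is composite.
The smallest witness among the given bases is 27.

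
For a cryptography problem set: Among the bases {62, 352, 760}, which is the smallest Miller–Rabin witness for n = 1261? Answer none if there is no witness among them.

n − 1 = 1260 = 2^2 · 315, so s = 2 and d = 315.
Base 62: x_0 = 62^315 mod 1261 = 1260. x_0 = 1260 ≡ −1, so 62 is not a witness.
Base 352: x_0 = 352^315 mod 1261 = 1. x_0 = 1, so 352 is not a witness.
Base 760: x_0 = 760^315 mod 1261 = 463. x_0 is neither 1 nor 1260, so continue squaring. x_1 = 463^2 mod 1261 = 1260. x_1 ≡ −1, so 760 is not a witness.
No listed base is a witness for 1261.

none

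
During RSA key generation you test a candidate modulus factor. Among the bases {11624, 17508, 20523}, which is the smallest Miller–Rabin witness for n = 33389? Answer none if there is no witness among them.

n − 1 = 33388 = 2^2 · 8347, so s = 2 and d = 8347.
Base 11624: x_0 = 11624^8347 mod 33389 = 14557. x_0 is neither 1 nor 33388, so continue squaring. x_1 = 14557^2 mod 33389 = 19655. Reached i = s−1 = 1 without hitting −1: 11624 is a Miller–Rabin witness and 33389 is composite.
Base 17508: x_0 = 17508^8347 mod 33389 = 19316. x_0 is neither 1 nor 33388, so continue squaring. x_1 = 19316^2 mod 33389 = 19170. Reached i = s−1 = 1 without hitting −1: 17508 is a Miller–Rabin witness and 33389 is composite.
Base 20523: x_0 = 20523^8347 mod 33389 = 15719. x_0 is neither 1 nor 33388, so continue squaring. x_1 = 15719^2 mod 33389 = 8361. Reached i = s−1 = 1 without hitting −1: 20523 is a Miller–Rabin witness and 33389 is composite.
The smallest witness among the given bases is 11624.

11624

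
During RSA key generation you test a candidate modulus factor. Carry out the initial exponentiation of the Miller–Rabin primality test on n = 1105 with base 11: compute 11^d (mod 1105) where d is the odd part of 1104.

n − 1 = 1104 = 2^4 · 69, so s = 4 and d = 69.
Repeated squaring mod 1105: 11^1 ≡ 11, 11^2 ≡ 121, 11^4 ≡ 276, 11^8 ≡ 1036, 11^16 ≡ 341, 11^32 ≡ 256, 11^64 ≡ 341.
69 = 64 + 4 + 1, so 11^69 ≡ 341·276·11 ≡ 996 (mod 1105).

996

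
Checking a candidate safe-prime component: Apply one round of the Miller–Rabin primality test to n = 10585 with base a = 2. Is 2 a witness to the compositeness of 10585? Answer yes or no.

yes

n − 1 = 10584 = 2^3 · 1323, so s = 3 and d = 1323.
x_0 = 2^1323 mod 10585 = 7958.
x_0 is neither 1 nor 10584, so continue squaring.
x_1 = 7958^2 mod 10585 = 10294.
x_2 = 10294^2 mod 10585 = 1.
x_2 = 1 but x_1 ≠ ±1, a nontrivial square root of 1 — 2 is a witness and 10585 is composite.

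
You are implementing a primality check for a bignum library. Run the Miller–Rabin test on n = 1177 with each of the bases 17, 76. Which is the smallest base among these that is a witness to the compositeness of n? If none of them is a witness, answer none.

n − 1 = 1176 = 2^3 · 147, so s = 3 and d = 147.
Base 17: x_0 = 17^147 mod 1177 = 129. x_0 is neither 1 nor 1176, so continue squaring. x_1 = 129^2 mod 1177 = 163. x_2 = 163^2 mod 1177 = 675. Reached i = s−1 = 2 without hitting −1: 17 is a Miller–Rabin witness and 1177 is composite.
Base 76: x_0 = 76^147 mod 1177 = 637. x_0 is neither 1 nor 1176, so continue squaring. x_1 = 637^2 mod 1177 = 881. x_2 = 881^2 mod 1177 = 518. Reached i = s−1 = 2 without hitting −1: 76 is a Miller–Rabin witness and 1177 is composite.
The smallest witness among the given bases is 17.

17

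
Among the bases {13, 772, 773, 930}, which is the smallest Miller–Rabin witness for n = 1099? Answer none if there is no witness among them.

none

n − 1 = 1098 = 2^1 · 549, so s = 1 and d = 549.
Base 13: x_0 = 13^549 mod 1099 = 1098. x_0 = 1098 ≡ −1, so 13 is not a witness.
Base 772: x_0 = 772^549 mod 1099 = 1. x_0 = 1, so 772 is not a witness.
Base 773: x_0 = 773^549 mod 1099 = 1098. x_0 = 1098 ≡ −1, so 773 is not a witness.
Base 930: x_0 = 930^549 mod 1099 = 1098. x_0 = 1098 ≡ −1, so 930 is not a witness.
No listed base is a witness for 1099.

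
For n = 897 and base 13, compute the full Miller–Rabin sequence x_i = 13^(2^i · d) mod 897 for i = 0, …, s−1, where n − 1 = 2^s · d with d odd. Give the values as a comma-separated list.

n − 1 = 896 = 2^7 · 7, so s = 7 and d = 7.
x_0 = 13^7 mod 897 = 676.
x_1 = 676^2 mod 897 = 403.
x_2 = 403^2 mod 897 = 52.
x_3 = 52^2 mod 897 = 13.
x_4 = 13^2 mod 897 = 169.
x_5 = 169^2 mod 897 = 754.
x_6 = 754^2 mod 897 = 715.

676, 403, 52, 13, 169, 754, 715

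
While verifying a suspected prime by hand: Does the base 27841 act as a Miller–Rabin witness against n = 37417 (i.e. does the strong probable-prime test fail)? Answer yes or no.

n − 1 = 37416 = 2^3 · 4677, so s = 3 and d = 4677.
x_0 = 27841^4677 mod 37417 = 34309.
x_0 is neither 1 nor 37416, so continue squaring.
x_1 = 34309^2 mod 37417 = 6078.
x_2 = 6078^2 mod 37417 = 11505.
Reached i = s−1 = 2 without hitting −1: 27841 is a Miller–Rabin witness and 37417 is composite.

yes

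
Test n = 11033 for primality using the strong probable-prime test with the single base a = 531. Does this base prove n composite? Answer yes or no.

n − 1 = 11032 = 2^3 · 1379, so s = 3 and d = 1379.
By repeated squaring, 531^1379 ≡ 8496 (mod 11033).
x_0 = 531^1379 mod 11033 = 8496.
x_0 is neither 1 nor 11032, so continue squaring.
x_1 = 8496^2 mod 11033 = 4130.
x_2 = 4130^2 mod 11033 = 10915.
Reached i = s−1 = 2 without hitting −1: 531 is a Miller–Rabin witness and 11033 is composite.

yes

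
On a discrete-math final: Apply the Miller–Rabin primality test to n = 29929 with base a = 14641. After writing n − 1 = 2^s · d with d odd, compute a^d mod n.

n − 1 = 29928 = 2^3 · 3741, so s = 3 and d = 3741.
Repeated squaring mod 29929: 14641^1 ≡ 14641, 14641^2 ≡ 7383, 14641^4 ≡ 7980, 14641^8 ≡ 21417, 14641^16 ≡ 25964, 14641^32 ≡ 8500, 14641^64 ≡ 1394, 14641^128 ≡ 27780, 14641^256 ≡ 9135, 14641^512 ≡ 6173, 14641^1024 ≡ 6312, 14641^2048 ≡ 5845.
3741 = 2048 + 1024 + 512 + 128 + 16 + 8 + 4 + 1, so 14641^3741 ≡ 5845·6312·6173·27780·25964·21417·7980·14641 ≡ 3634 (mod 29929).

3634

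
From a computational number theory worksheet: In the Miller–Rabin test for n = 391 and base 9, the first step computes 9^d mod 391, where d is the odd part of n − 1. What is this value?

151

n − 1 = 390 = 2^1 · 195, so s = 1 and d = 195.
Repeated squaring mod 391: 9^1 ≡ 9, 9^2 ≡ 81, 9^4 ≡ 305, 9^8 ≡ 358, 9^16 ≡ 307, 9^32 ≡ 18, 9^64 ≡ 324, 9^128 ≡ 188.
195 = 128 + 64 + 2 + 1, so 9^195 ≡ 188·324·81·9 ≡ 151 (mod 391).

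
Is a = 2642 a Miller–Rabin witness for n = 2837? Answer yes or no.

no

n − 1 = 2836 = 2^2 · 709, so s = 2 and d = 709.
By repeated squaring, 2642^709 ≡ 1 (mod 2837).
x_0 = 2642^709 mod 2837 = 1.
x_0 = 1, so 2642 is not a witness.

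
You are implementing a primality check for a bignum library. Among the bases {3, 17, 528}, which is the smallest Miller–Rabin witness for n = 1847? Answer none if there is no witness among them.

none

n − 1 = 1846 = 2^1 · 923, so s = 1 and d = 923.
Base 3: x_0 = 3^923 mod 1847 = 1. x_0 = 1, so 3 is not a witness.
Base 17: x_0 = 17^923 mod 1847 = 1846. x_0 = 1846 ≡ −1, so 17 is not a witness.
Base 528: x_0 = 528^923 mod 1847 = 1. x_0 = 1, so 528 is not a witness.
No listed base is a witness for 1847.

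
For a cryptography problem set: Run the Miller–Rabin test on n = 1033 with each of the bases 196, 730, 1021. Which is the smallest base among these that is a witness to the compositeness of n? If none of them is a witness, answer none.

none

n − 1 = 1032 = 2^3 · 129, so s = 3 and d = 129.
Base 196: x_0 = 196^129 mod 1033 = 1032. x_0 = 1032 ≡ −1, so 196 is not a witness.
Base 730: x_0 = 730^129 mod 1033 = 1. x_0 = 1, so 730 is not a witness.
Base 1021: x_0 = 1021^129 mod 1033 = 678. x_0 is neither 1 nor 1032, so continue squaring. x_1 = 678^2 mod 1033 = 1032. x_1 ≡ −1, so 1021 is not a witness.
No listed base is a witness for 1033.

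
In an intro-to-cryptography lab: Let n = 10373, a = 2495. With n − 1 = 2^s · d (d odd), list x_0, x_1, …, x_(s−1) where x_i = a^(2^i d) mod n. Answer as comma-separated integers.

n − 1 = 10372 = 2^2 · 2593, so s = 2 and d = 2593.
x_0 = 2495^2593 mod 10373 = 7076.
x_1 = 7076^2 mod 10373 = 9678.

7076, 9678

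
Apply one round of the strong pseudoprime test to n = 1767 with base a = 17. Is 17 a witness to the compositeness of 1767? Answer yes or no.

n − 1 = 1766 = 2^1 · 883, so s = 1 and d = 883.
x_0 = 17^883 mod 1767 = 530.
x_0 ∉ {1, 1766} and s = 1, so 17 is a Miller–Rabin witness and 1767 is composite.

yes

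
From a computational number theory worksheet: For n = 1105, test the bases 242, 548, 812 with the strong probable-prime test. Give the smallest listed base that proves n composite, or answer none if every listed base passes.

none

n − 1 = 1104 = 2^4 · 69, so s = 4 and d = 69.
Base 242: x_0 = 242^69 mod 1105 = 242. x_0 is neither 1 nor 1104, so continue squaring. x_1 = 242^2 mod 1105 = 1104. x_1 ≡ −1, so 242 is not a witness.
Base 548: x_0 = 548^69 mod 1105 = 1058. x_0 is neither 1 nor 1104, so continue squaring. x_1 = 1058^2 mod 1105 = 1104. x_1 ≡ −1, so 548 is not a witness.
Base 812: x_0 = 812^69 mod 1105 = 642. x_0 is neither 1 nor 1104, so continue squaring. x_1 = 642^2 mod 1105 = 1104. x_1 ≡ −1, so 812 is not a witness.
No listed base is a witness for 1105.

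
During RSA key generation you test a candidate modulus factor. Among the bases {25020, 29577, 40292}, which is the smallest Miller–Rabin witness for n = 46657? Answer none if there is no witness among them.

29577

n − 1 = 46656 = 2^6 · 729, so s = 6 and d = 729.
Base 25020: x_0 = 25020^729 mod 46657 = 5260. x_0 is neither 1 nor 46656, so continue squaring. x_1 = 5260^2 mod 46657 = 46656. x_1 ≡ −1, so 25020 is not a witness.
Base 29577: x_0 = 29577^729 mod 46657 = 14461. x_0 is neither 1 nor 46656, so continue squaring. x_1 = 14461^2 mod 46657 = 3847. x_2 = 3847^2 mod 46657 = 9140. x_3 = 9140^2 mod 46657 = 23570. x_4 = 23570^2 mod 46657 = 1. x_4 = 1 but x_3 ≠ ±1, a nontrivial square root of 1 — 29577 is a witness and 46657 is composite.
Base 40292: x_0 = 40292^729 mod 46657 = 29710. x_0 is neither 1 nor 46656, so continue squaring. x_1 = 29710^2 mod 46657 = 26974. x_2 = 26974^2 mod 46657 = 27418. x_3 = 27418^2 mod 46657 = 9140. x_4 = 9140^2 mod 46657 = 23570. x_5 = 23570^2 mod 46657 = 1. x_5 = 1 but x_4 ≠ ±1, a nontrivial square root of 1 — 40292 is a witness and 46657 is composite.
The smallest witness among the given bases is 29577.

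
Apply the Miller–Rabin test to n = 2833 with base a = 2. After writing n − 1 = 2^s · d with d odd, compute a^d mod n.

2832

n − 1 = 2832 = 2^4 · 177, so s = 4 and d = 177.
2^177 mod 2833 = 2832.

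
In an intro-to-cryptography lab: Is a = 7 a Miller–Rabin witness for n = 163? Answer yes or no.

n − 1 = 162 = 2^1 · 81, so s = 1 and d = 81.
x_0 = 7^81 mod 163 = 162.
x_0 = 162 ≡ −1, so 7 is not a witness.

no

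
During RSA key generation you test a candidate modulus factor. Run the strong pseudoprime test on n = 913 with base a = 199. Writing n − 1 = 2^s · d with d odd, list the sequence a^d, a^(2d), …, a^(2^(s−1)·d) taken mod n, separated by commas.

23, 529, 463, 727

n − 1 = 912 = 2^4 · 57, so s = 4 and d = 57.
x_0 = 199^57 mod 913 = 23.
x_1 = 23^2 mod 913 = 529.
x_2 = 529^2 mod 913 = 463.
x_3 = 463^2 mod 913 = 727.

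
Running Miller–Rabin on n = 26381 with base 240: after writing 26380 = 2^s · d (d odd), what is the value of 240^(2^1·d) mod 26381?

23220

n − 1 = 26380 = 2^2 · 6595, so s = 2 and d = 6595.
x_0 = 240^6595 mod 26381 = 15220.
x_1 = 15220^2 mod 26381 = 23220.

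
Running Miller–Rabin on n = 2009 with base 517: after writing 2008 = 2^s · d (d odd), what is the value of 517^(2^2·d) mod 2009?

1289

n − 1 = 2008 = 2^3 · 251, so s = 3 and d = 251.
By repeated squaring, 517^251 ≡ 804 (mod 2009).
x_0 = 804.
x_1 = 804^2 mod 2009 = 1527.
x_2 = 1527^2 mod 2009 = 1289.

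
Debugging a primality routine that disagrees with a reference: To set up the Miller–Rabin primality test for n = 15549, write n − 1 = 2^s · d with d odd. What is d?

Halving: 15548 → 7774 → 3887; 3887 is odd.
So 15548 = 2^2 · 3887.

3887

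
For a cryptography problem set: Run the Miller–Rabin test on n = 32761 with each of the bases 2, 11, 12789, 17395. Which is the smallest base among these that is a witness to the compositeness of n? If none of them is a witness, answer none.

2

n − 1 = 32760 = 2^3 · 4095, so s = 3 and d = 4095.
Base 2: x_0 = 2^4095 mod 32761 = 17938. x_0 is neither 1 nor 32760, so continue squaring. x_1 = 17938^2 mod 32761 = 26063. x_2 = 26063^2 mod 32761 = 13395. Reached i = s−1 = 2 without hitting −1: 2 is a Miller–Rabin witness and 32761 is composite.
Base 11: x_0 = 11^4095 mod 32761 = 19004. x_0 is neither 1 nor 32760, so continue squaring. x_1 = 19004^2 mod 32761 = 27513. x_2 = 27513^2 mod 32761 = 22264. Reached i = s−1 = 2 without hitting −1: 11 is a Miller–Rabin witness and 32761 is composite.
Base 12789: x_0 = 12789^4095 mod 32761 = 10678. x_0 is neither 1 nor 32760, so continue squaring. x_1 = 10678^2 mod 32761 = 11404. x_2 = 11404^2 mod 32761 = 22807. Reached i = s−1 = 2 without hitting −1: 12789 is a Miller–Rabin witness and 32761 is composite.
Base 17395: x_0 = 17395^4095 mod 32761 = 26950. x_0 is neither 1 nor 32760, so continue squaring. x_1 = 26950^2 mod 32761 = 23891. x_2 = 23891^2 mod 32761 = 17739. Reached i = s−1 = 2 without hitting −1: 17395 is a Miller–Rabin witness and 32761 is composite.
The smallest witness among the given bases is 2.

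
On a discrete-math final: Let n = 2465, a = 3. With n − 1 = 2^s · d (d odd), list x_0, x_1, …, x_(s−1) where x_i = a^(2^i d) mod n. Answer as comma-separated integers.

n − 1 = 2464 = 2^5 · 77, so s = 5 and d = 77.
x_0 = 3^77 mod 2465 = 2018.
x_1 = 2018^2 mod 2465 = 144.
x_2 = 144^2 mod 2465 = 1016.
x_3 = 1016^2 mod 2465 = 1886.
x_4 = 1886^2 mod 2465 = 1.

2018, 144, 1016, 1886, 1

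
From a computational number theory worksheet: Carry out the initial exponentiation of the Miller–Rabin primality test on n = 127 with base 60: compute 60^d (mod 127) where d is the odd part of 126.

n − 1 = 126 = 2^1 · 63, so s = 1 and d = 63.
By repeated squaring, 60^63 ≡ 1 (mod 127).

1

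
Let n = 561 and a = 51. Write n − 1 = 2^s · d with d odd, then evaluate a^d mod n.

n − 1 = 560 = 2^4 · 35, so s = 4 and d = 35.
Repeated squaring mod 561: 51^1 ≡ 51, 51^2 ≡ 357, 51^4 ≡ 102, 51^8 ≡ 306, 51^16 ≡ 510, 51^32 ≡ 357.
35 = 32 + 2 + 1, so 51^35 ≡ 357·357·51 ≡ 153 (mod 561).

153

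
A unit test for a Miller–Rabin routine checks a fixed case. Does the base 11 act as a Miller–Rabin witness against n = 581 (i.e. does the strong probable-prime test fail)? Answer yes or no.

yes

n − 1 = 580 = 2^2 · 145, so s = 2 and d = 145.
x_0 = 11^145 mod 581 = 319.
x_0 is neither 1 nor 580, so continue squaring.
x_1 = 319^2 mod 581 = 86.
Reached i = s−1 = 1 without hitting −1: 11 is a Miller–Rabin witness and 581 is composite.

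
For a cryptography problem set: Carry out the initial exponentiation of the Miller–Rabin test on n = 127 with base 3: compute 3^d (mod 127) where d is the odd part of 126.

126

n − 1 = 126 = 2^1 · 63, so s = 1 and d = 63.
Repeated squaring mod 127: 3^1 ≡ 3, 3^2 ≡ 9, 3^4 ≡ 81, 3^8 ≡ 84, 3^16 ≡ 71, 3^32 ≡ 88.
63 = 32 + 16 + 8 + 4 + 2 + 1, so 3^63 ≡ 88·71·84·81·9·3 ≡ 126 (mod 127).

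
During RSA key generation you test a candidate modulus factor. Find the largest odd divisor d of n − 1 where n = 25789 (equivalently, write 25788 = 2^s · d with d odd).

Halving: 25788 → 12894 → 6447; 6447 is odd.
So 25788 = 2^2 · 6447.

6447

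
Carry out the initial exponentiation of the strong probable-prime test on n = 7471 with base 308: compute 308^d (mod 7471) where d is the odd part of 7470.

n − 1 = 7470 = 2^1 · 3735, so s = 1 and d = 3735.
Repeated squaring mod 7471: 308^1 ≡ 308, 308^2 ≡ 5212, 308^4 ≡ 388, 308^8 ≡ 1124, 308^16 ≡ 777, 308^32 ≡ 6049, 308^64 ≡ 4914, 308^128 ≡ 1124, 308^256 ≡ 777, 308^512 ≡ 6049, 308^1024 ≡ 4914, 308^2048 ≡ 1124.
3735 = 2048 + 1024 + 512 + 128 + 16 + 4 + 2 + 1, so 308^3735 ≡ 1124·4914·6049·1124·777·388·5212·308 ≡ 4587 (mod 7471).

4587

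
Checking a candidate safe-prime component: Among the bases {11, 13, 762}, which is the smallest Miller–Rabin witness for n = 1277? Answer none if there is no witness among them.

none

n − 1 = 1276 = 2^2 · 319, so s = 2 and d = 319.
Base 11: x_0 = 11^319 mod 1277 = 1. x_0 = 1, so 11 is not a witness.
Base 13: x_0 = 13^319 mod 1277 = 1. x_0 = 1, so 13 is not a witness.
Base 762: x_0 = 762^319 mod 1277 = 1164. x_0 is neither 1 nor 1276, so continue squaring. x_1 = 1164^2 mod 1277 = 1276. x_1 ≡ −1, so 762 is not a witness.
No listed base is a witness for 1277.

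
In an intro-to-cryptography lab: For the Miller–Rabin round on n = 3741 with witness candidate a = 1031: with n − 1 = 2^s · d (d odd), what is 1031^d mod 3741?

257

n − 1 = 3740 = 2^2 · 935, so s = 2 and d = 935.
By repeated squaring, 1031^935 ≡ 257 (mod 3741).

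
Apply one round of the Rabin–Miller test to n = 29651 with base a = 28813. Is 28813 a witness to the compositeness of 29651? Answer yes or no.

n − 1 = 29650 = 2^1 · 14825, so s = 1 and d = 14825.
x_0 = 28813^14825 mod 29651 = 7673.
x_0 ∉ {1, 29650} and s = 1, so 28813 is a Miller–Rabin witness and 29651 is composite.

yes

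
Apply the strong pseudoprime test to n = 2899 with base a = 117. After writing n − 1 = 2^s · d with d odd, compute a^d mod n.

832

n − 1 = 2898 = 2^1 · 1449, so s = 1 and d = 1449.
Repeated squaring mod 2899: 117^1 ≡ 117, 117^2 ≡ 2093, 117^4 ≡ 260, 117^8 ≡ 923, 117^16 ≡ 2522, 117^32 ≡ 78, 117^64 ≡ 286, 117^128 ≡ 624, 117^256 ≡ 910, 117^512 ≡ 1885, 117^1024 ≡ 1950.
1449 = 1024 + 256 + 128 + 32 + 8 + 1, so 117^1449 ≡ 1950·910·624·78·923·117 ≡ 832 (mod 2899).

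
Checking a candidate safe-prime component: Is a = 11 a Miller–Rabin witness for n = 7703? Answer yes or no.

no

n − 1 = 7702 = 2^1 · 3851, so s = 1 and d = 3851.
x_0 = 11^3851 mod 7703 = 7702.
x_0 = 7702 ≡ −1, so 11 is not a witness.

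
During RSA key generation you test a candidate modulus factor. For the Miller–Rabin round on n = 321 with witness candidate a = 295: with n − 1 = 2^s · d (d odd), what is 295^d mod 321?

118

n − 1 = 320 = 2^6 · 5, so s = 6 and d = 5.
Repeated squaring mod 321: 295^1 ≡ 295, 295^2 ≡ 34, 295^4 ≡ 193.
5 = 4 + 1, so 295^5 ≡ 193·295 ≡ 118 (mod 321).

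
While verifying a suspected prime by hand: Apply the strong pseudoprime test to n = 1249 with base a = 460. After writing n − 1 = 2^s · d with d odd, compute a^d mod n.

577

n − 1 = 1248 = 2^5 · 39, so s = 5 and d = 39.
Repeated squaring mod 1249: 460^1 ≡ 460, 460^2 ≡ 519, 460^4 ≡ 826, 460^8 ≡ 322, 460^16 ≡ 17, 460^32 ≡ 289.
39 = 32 + 4 + 2 + 1, so 460^39 ≡ 289·826·519·460 ≡ 577 (mod 1249).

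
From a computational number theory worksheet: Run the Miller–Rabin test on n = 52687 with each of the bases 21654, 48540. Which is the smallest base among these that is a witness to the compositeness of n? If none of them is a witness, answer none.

21654

n − 1 = 52686 = 2^1 · 26343, so s = 1 and d = 26343.
Base 21654: x_0 = 21654^26343 mod 52687 = 22362. x_0 ∉ {1, 52686} and s = 1, so 21654 is a Miller–Rabin witness and 52687 is composite.
Base 48540: x_0 = 48540^26343 mod 52687 = 11950. x_0 ∉ {1, 52686} and s = 1, so 48540 is a Miller–Rabin witness and 52687 is composite.
The smallest witness among the given bases is 21654.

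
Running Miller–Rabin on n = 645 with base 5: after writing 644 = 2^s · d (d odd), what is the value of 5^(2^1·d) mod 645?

n − 1 = 644 = 2^2 · 161, so s = 2 and d = 161.
x_0 = 5^161 mod 645 = 50.
x_1 = 50^2 mod 645 = 565.

565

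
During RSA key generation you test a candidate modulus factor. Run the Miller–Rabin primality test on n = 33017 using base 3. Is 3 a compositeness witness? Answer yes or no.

n − 1 = 33016 = 2^3 · 4127, so s = 3 and d = 4127.
x_0 = 3^4127 mod 33017 = 31841.
x_0 is neither 1 nor 33016, so continue squaring.
x_1 = 31841^2 mod 33017 = 29279.
x_2 = 29279^2 mod 33017 = 6453.
Reached i = s−1 = 2 without hitting −1: 3 is a Miller–Rabin witness and 33017 is composite.

yes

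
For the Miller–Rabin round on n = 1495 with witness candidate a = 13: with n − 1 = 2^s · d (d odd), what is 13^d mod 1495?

637

n − 1 = 1494 = 2^1 · 747, so s = 1 and d = 747.
13^747 mod 1495 = 637.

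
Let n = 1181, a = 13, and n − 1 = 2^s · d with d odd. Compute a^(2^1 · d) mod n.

1180

n − 1 = 1180 = 2^2 · 295, so s = 2 and d = 295.
x_0 = 13^295 mod 1181 = 243.
x_1 = 243^2 mod 1181 = 1180.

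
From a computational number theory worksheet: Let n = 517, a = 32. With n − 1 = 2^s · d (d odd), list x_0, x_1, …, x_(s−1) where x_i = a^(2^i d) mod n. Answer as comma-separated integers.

472, 474

n − 1 = 516 = 2^2 · 129, so s = 2 and d = 129.
x_0 = 32^129 mod 517 = 472.
x_1 = 472^2 mod 517 = 474.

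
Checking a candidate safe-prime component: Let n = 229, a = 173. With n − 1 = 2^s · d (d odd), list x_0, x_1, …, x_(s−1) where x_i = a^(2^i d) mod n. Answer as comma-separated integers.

n − 1 = 228 = 2^2 · 57, so s = 2 and d = 57.
x_0 = 173^57 mod 229 = 1.
x_1 = 1^2 mod 229 = 1.

1, 1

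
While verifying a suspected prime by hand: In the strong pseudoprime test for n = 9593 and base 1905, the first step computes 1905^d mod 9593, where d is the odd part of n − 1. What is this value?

n − 1 = 9592 = 2^3 · 1199, so s = 3 and d = 1199.
1905^1199 mod 9593 = 503.

503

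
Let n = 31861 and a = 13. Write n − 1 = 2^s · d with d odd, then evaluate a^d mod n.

n − 1 = 31860 = 2^2 · 7965, so s = 2 and d = 7965.
Repeated squaring mod 31861: 13^1 ≡ 13, 13^2 ≡ 169, 13^4 ≡ 28561, 13^8 ≡ 25399, 13^16 ≡ 19534, 13^32 ≡ 9820, 13^64 ≡ 21014, 13^128 ≡ 26597, 13^256 ≡ 22487, 13^512 ≡ 31099, 13^1024 ≡ 7146, 13^2048 ≡ 23994, 13^4096 ≡ 15627.
7965 = 4096 + 2048 + 1024 + 512 + 256 + 16 + 8 + 4 + 1, so 13^7965 ≡ 15627·23994·7146·31099·22487·19534·25399·28561·13 ≡ 19611 (mod 31861).

19611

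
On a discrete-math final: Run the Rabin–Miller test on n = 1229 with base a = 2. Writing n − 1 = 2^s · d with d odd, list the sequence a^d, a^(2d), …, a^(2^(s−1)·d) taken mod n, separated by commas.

632, 1228

n − 1 = 1228 = 2^2 · 307, so s = 2 and d = 307.
x_0 = 2^307 mod 1229 = 632.
x_1 = 632^2 mod 1229 = 1228.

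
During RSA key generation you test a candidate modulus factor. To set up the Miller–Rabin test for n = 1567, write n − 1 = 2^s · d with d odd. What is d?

Halving: 1566 → 783; 783 is odd.
So 1566 = 2^1 · 783.

783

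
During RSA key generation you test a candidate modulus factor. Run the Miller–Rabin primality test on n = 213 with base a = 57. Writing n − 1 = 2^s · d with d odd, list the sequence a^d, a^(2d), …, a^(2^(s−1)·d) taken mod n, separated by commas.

96, 57

n − 1 = 212 = 2^2 · 53, so s = 2 and d = 53.
x_0 = 57^53 mod 213 = 96.
x_1 = 96^2 mod 213 = 57.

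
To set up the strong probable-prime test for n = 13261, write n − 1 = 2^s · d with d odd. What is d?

3315

Halving: 13260 → 6630 → 3315; 3315 is odd.
So 13260 = 2^2 · 3315.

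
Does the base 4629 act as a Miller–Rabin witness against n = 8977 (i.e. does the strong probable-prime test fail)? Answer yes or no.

n − 1 = 8976 = 2^4 · 561, so s = 4 and d = 561.
x_0 = 4629^561 mod 8977 = 3732.
x_0 is neither 1 nor 8976, so continue squaring.
x_1 = 3732^2 mod 8977 = 4497.
x_2 = 4497^2 mod 8977 = 6805.
x_3 = 6805^2 mod 8977 = 4659.
Reached i = s−1 = 3 without hitting −1: 4629 is a Miller–Rabin witness and 8977 is composite.

yes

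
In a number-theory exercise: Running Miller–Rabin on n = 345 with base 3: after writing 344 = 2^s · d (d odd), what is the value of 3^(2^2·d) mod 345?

186

n − 1 = 344 = 2^3 · 43, so s = 3 and d = 43.
x_0 = 3^43 mod 345 = 192.
x_1 = 192^2 mod 345 = 294.
x_2 = 294^2 mod 345 = 186.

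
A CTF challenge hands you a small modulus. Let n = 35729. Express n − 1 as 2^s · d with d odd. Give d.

Halving: 35728 → 17864 → 8932 → 4466 → 2233; 2233 is odd.
So 35728 = 2^4 · 2233.

2233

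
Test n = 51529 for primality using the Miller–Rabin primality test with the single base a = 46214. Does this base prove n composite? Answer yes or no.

yes

n − 1 = 51528 = 2^3 · 6441, so s = 3 and d = 6441.
x_0 = 46214^6441 mod 51529 = 3860.
x_0 is neither 1 nor 51528, so continue squaring.
x_1 = 3860^2 mod 51529 = 7719.
x_2 = 7719^2 mod 51529 = 15437.
Reached i = s−1 = 2 without hitting −1: 46214 is a Miller–Rabin witness and 51529 is composite.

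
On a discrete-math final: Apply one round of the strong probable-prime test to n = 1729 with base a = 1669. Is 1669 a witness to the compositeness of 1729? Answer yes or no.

yes

n − 1 = 1728 = 2^6 · 27, so s = 6 and d = 27.
x_0 = 1669^27 mod 1729 = 1217.
x_0 is neither 1 nor 1728, so continue squaring.
x_1 = 1217^2 mod 1729 = 1065.
x_2 = 1065^2 mod 1729 = 1.
x_2 = 1 but x_1 ≠ ±1, a nontrivial square root of 1 — 1669 is a witness and 1729 is composite.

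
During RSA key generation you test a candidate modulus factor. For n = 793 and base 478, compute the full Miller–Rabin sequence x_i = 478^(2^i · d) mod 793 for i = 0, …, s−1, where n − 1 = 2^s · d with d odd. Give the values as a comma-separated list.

n − 1 = 792 = 2^3 · 99, so s = 3 and d = 99.
x_0 = 478^99 mod 793 = 38.
x_1 = 38^2 mod 793 = 651.
x_2 = 651^2 mod 793 = 339.

38, 651, 339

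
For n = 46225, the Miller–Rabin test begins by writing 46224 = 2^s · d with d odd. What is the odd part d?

2889

Halving: 46224 → 23112 → 11556 → 5778 → 2889; 2889 is odd.
So 46224 = 2^4 · 2889.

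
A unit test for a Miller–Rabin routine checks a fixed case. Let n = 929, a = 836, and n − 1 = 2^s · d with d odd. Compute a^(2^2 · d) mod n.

605

n − 1 = 928 = 2^5 · 29, so s = 5 and d = 29.
x_0 = 836^29 mod 929 = 46.
x_1 = 46^2 mod 929 = 258.
x_2 = 258^2 mod 929 = 605.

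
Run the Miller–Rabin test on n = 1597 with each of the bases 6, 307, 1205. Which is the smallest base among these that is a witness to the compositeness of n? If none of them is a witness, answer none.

none

n − 1 = 1596 = 2^2 · 399, so s = 2 and d = 399.
Base 6: x_0 = 6^399 mod 1597 = 610. x_0 is neither 1 nor 1596, so continue squaring. x_1 = 610^2 mod 1597 = 1596. x_1 ≡ −1, so 6 is not a witness.
Base 307: x_0 = 307^399 mod 1597 = 1596. x_0 = 1596 ≡ −1, so 307 is not a witness.
Base 1205: x_0 = 1205^399 mod 1597 = 610. x_0 is neither 1 nor 1596, so continue squaring. x_1 = 610^2 mod 1597 = 1596. x_1 ≡ −1, so 1205 is not a witness.
No listed base is a witness for 1597.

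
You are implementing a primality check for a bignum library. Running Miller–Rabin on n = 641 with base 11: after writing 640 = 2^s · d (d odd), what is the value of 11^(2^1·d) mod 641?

601

n − 1 = 640 = 2^7 · 5, so s = 7 and d = 5.
x_0 = 11^5 mod 641 = 160.
x_1 = 160^2 mod 641 = 601.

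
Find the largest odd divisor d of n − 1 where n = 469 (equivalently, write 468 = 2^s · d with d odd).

117

Halving: 468 → 234 → 117; 117 is odd.
So 468 = 2^2 · 117.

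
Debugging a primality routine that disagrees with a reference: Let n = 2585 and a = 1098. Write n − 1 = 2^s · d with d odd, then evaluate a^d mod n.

n − 1 = 2584 = 2^3 · 323, so s = 3 and d = 323.
By repeated squaring, 1098^323 ≡ 487 (mod 2585).

487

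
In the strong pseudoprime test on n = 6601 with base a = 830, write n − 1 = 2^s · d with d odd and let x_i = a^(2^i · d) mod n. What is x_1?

n − 1 = 6600 = 2^3 · 825, so s = 3 and d = 825.
Repeated squaring mod 6601: 830^1 ≡ 830, 830^2 ≡ 2396, 830^4 ≡ 4547, 830^8 ≡ 877, 830^16 ≡ 3413, 830^32 ≡ 4405, 830^64 ≡ 3686, 830^128 ≡ 1738, 830^256 ≡ 3987, 830^512 ≡ 961.
825 = 512 + 256 + 32 + 16 + 8 + 1, so 830^825 ≡ 961·3987·4405·3413·877·830 ≡ 1 (mod 6601).
x_0 = 1.
x_1 = 1^2 mod 6601 = 1.

1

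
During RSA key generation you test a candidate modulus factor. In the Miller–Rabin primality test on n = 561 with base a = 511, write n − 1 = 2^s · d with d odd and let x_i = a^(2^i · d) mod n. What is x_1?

n − 1 = 560 = 2^4 · 35, so s = 4 and d = 35.
x_0 = 511^35 mod 561 = 1.
x_1 = 1^2 mod 561 = 1.

1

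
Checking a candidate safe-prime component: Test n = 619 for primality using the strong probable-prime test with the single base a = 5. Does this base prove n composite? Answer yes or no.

n − 1 = 618 = 2^1 · 309, so s = 1 and d = 309.
x_0 = 5^309 mod 619 = 1.
x_0 = 1, so 5 is not a witness.

no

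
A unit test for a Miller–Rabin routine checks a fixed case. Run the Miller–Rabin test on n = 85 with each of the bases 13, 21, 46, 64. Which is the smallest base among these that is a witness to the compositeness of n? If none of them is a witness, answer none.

n − 1 = 84 = 2^2 · 21, so s = 2 and d = 21.
Base 13: x_0 = 13^21 mod 85 = 13. x_0 is neither 1 nor 84, so continue squaring. x_1 = 13^2 mod 85 = 84. x_1 ≡ −1, so 13 is not a witness.
Base 21: x_0 = 21^21 mod 85 = 21. x_0 is neither 1 nor 84, so continue squaring. x_1 = 21^2 mod 85 = 16. Reached i = s−1 = 1 without hitting −1: 21 is a Miller–Rabin witness and 85 is composite.
Base 46: x_0 = 46^21 mod 85 = 71. x_0 is neither 1 nor 84, so continue squaring. x_1 = 71^2 mod 85 = 26. Reached i = s−1 = 1 without hitting −1: 46 is a Miller–Rabin witness and 85 is composite.
Base 64: x_0 = 64^21 mod 85 = 64. x_0 is neither 1 nor 84, so continue squaring. x_1 = 64^2 mod 85 = 16. Reached i = s−1 = 1 without hitting −1: 64 is a Miller–Rabin witness and 85 is composite.
The smallest witness among the given bases is 21.

21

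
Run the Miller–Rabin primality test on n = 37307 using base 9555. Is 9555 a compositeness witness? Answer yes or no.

n − 1 = 37306 = 2^1 · 18653, so s = 1 and d = 18653.
x_0 = 9555^18653 mod 37307 = 37306.
x_0 = 37306 ≡ −1, so 9555 is not a witness.

no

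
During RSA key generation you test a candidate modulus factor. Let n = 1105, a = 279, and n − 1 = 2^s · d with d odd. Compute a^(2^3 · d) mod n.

781

n − 1 = 1104 = 2^4 · 69, so s = 4 and d = 69.
Repeated squaring mod 1105: 279^1 ≡ 279, 279^2 ≡ 491, 279^4 ≡ 191, 279^8 ≡ 16, 279^16 ≡ 256, 279^32 ≡ 341, 279^64 ≡ 256.
69 = 64 + 4 + 1, so 279^69 ≡ 256·191·279 ≡ 759 (mod 1105).
x_0 = 759.
x_1 = 759^2 mod 1105 = 376.
x_2 = 376^2 mod 1105 = 1041.
x_3 = 1041^2 mod 1105 = 781.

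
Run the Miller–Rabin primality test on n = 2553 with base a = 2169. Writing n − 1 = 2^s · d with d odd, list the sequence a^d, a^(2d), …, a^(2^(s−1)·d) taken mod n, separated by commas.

n − 1 = 2552 = 2^3 · 319, so s = 3 and d = 319.
x_0 = 2169^319 mod 2553 = 1494.
x_1 = 1494^2 mod 2553 = 714.
x_2 = 714^2 mod 2553 = 1749.

1494, 714, 1749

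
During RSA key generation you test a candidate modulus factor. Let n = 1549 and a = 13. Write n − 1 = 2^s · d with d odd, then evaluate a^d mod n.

n − 1 = 1548 = 2^2 · 387, so s = 2 and d = 387.
13^387 mod 1549 = 88.

88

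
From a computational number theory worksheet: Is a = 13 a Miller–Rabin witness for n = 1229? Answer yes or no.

no

n − 1 = 1228 = 2^2 · 307, so s = 2 and d = 307.
x_0 = 13^307 mod 1229 = 597.
x_0 is neither 1 nor 1228, so continue squaring.
x_1 = 597^2 mod 1229 = 1228.
x_1 ≡ −1, so 13 is not a witness.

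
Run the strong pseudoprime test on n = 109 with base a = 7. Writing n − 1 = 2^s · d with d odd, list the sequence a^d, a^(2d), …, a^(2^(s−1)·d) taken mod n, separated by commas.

n − 1 = 108 = 2^2 · 27, so s = 2 and d = 27.
x_0 = 7^27 mod 109 = 1.
x_1 = 1^2 mod 109 = 1.

1, 1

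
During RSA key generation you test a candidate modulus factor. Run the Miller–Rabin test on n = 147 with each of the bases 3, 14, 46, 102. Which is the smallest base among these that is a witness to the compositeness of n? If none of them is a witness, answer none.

n − 1 = 146 = 2^1 · 73, so s = 1 and d = 73.
Base 3: x_0 = 3^73 mod 147 = 45. x_0 ∉ {1, 146} and s = 1, so 3 is a Miller–Rabin witness and 147 is composite.
Base 14: x_0 = 14^73 mod 147 = 98. x_0 ∉ {1, 146} and s = 1, so 14 is a Miller–Rabin witness and 147 is composite.
Base 46: x_0 = 46^73 mod 147 = 4. x_0 ∉ {1, 146} and s = 1, so 46 is a Miller–Rabin witness and 147 is composite.
Base 102: x_0 = 102^73 mod 147 = 123. x_0 ∉ {1, 146} and s = 1, so 102 is a Miller–Rabin witness and 147 is composite.
The smallest witness among the given bases is 3.

3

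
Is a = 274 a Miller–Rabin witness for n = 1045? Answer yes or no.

n − 1 = 1044 = 2^2 · 261, so s = 2 and d = 261.
x_0 = 274^261 mod 1045 = 1044.
x_0 = 1044 ≡ −1, so 274 is not a witness.

no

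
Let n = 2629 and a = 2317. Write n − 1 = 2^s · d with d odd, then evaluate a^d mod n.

1645

n − 1 = 2628 = 2^2 · 657, so s = 2 and d = 657.
By repeated squaring, 2317^657 ≡ 1645 (mod 2629).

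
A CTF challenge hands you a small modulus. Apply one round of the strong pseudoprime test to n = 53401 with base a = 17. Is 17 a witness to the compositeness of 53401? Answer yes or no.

n − 1 = 53400 = 2^3 · 6675, so s = 3 and d = 6675.
x_0 = 17^6675 mod 53401 = 3013.
x_0 is neither 1 nor 53400, so continue squaring.
x_1 = 3013^2 mod 53401 = 53400.
x_1 ≡ −1, so 17 is not a witness.

no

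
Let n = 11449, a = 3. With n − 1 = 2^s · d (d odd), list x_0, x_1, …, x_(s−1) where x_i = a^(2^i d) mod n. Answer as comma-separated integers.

4174, 8347, 5244

n − 1 = 11448 = 2^3 · 1431, so s = 3 and d = 1431.
x_0 = 3^1431 mod 11449 = 4174.
x_1 = 4174^2 mod 11449 = 8347.
x_2 = 8347^2 mod 11449 = 5244.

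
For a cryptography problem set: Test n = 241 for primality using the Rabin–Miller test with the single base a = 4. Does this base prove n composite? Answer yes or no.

no

n − 1 = 240 = 2^4 · 15, so s = 4 and d = 15.
x_0 = 4^15 mod 241 = 64.
x_0 is neither 1 nor 240, so continue squaring.
x_1 = 64^2 mod 241 = 240.
x_1 ≡ −1, so 4 is not a witness.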